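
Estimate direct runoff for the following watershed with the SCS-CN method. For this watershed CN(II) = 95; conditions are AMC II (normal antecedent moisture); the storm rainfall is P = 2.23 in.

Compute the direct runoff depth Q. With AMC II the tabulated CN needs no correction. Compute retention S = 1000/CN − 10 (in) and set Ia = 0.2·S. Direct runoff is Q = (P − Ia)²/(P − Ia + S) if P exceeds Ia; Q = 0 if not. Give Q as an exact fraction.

Q = 16297369/9570300 in ≈ 1.703 in

AMC II — tabulated CN = 95 applies directly.
S = 1000/95 − 10 = 10/19 in ≈ 0.526 in
Ia = 0.2S: 0.2·0.526 = 0.105 in (exactly 2/19)
Excess rainfall: 2.230 − 0.105 = 2.125 in; P > Ia so Q > 0
Q = (4037/1900)²/((4037/1900) + 10/19) = (16297369/3610000)/(5037/1900) = 16297369/9570300 in ≈ 1.703 in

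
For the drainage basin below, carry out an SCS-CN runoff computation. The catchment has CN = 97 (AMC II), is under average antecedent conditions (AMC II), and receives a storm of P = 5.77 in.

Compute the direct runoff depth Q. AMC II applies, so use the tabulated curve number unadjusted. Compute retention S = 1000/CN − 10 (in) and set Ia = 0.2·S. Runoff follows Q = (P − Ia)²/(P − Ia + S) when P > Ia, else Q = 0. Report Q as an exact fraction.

Q = 3065726161/566179300 in ≈ 5.415 in

AMC II — tabulated CN = 97 applies directly.
Max retention: S = 1000/97 − 10 = 30/97 in (≈ 0.309 in)
Ia = 0.2S: 0.2·0.309 = 0.062 in (exactly 6/97)
P − Ia = 5.770 − 0.062 = 55369/9700 ≈ 5.708 in (> 0, runoff occurs)
Q = (55369/9700)²/((55369/9700) + 30/97) = (3065726161/94090000)/(58369/9700) = 3065726161/566179300 in ≈ 5.415 in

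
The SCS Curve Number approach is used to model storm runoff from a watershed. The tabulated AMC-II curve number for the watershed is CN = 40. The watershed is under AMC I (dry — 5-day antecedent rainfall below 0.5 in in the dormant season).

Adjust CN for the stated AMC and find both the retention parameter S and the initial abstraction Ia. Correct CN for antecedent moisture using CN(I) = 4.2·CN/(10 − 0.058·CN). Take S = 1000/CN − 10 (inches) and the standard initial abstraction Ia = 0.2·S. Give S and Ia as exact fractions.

Adjust CN=40 to AMC I: 4.2·40/(10 − 0.058·40) → 168 ÷ (192/25) = 175/8 ≈ 21.875
S = 1000/(175/8) − 10 = 250/7 in ≈ 35.714 in
Ia = 0.2·(250/7) = 50/7 in ≈ 7.143 in

S = 250/7 in ≈ 35.714 in; Ia = 50/7 in ≈ 7.143 in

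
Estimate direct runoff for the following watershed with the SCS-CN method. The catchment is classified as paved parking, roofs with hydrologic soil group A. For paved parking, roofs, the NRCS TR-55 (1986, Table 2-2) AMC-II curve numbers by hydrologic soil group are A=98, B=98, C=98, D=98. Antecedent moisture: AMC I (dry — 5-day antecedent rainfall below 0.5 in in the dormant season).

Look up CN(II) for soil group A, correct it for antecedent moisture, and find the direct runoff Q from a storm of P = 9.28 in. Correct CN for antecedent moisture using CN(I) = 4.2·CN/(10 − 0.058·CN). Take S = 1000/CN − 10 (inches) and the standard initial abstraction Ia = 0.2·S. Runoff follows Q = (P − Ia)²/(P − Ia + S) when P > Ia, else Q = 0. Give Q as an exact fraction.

Q = 6975458498/799815975 in ≈ 8.721 in

NRCS table: paved parking, roofs, soil group A → CN(II) = 98
Adjust CN=98 to AMC I: 4.2·98/(10 − 0.058·98) → (2058/5) ÷ (1079/250) = 102900/1079 ≈ 95.366
S = 1000/(102900/1079) − 10 = 500/1029 in ≈ 0.486 in
Initial abstraction Ia = S/5 = (500/1029)/5 = 100/1029 ≈ 0.097 in
Excess rainfall: 9.280 − 0.097 = 9.183 in; P > Ia so Q > 0
Q = (236228/25725)²/((236228/25725) + 500/1029) = (55803667984/661775625)/(248728/25725) = 6975458498/799815975 in ≈ 8.721 in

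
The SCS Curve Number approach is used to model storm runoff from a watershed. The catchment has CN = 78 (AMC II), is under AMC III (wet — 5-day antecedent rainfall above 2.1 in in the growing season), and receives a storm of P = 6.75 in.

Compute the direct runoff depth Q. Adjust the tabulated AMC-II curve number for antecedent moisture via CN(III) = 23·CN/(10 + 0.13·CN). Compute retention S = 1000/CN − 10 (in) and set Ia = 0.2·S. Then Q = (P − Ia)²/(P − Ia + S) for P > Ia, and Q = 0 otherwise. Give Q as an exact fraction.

Adjust CN=78 to AMC III: 23·78/(10 + 0.13·78) → 1794 ÷ (1007/50) = 89700/1007 ≈ 89.076
S = 1000/(89700/1007) − 10 = 1100/897 in ≈ 1.226 in
Ia = 0.2·(1100/897) = 220/897 in ≈ 0.245 in
Since P=6.750 > Ia=0.245: effective rainfall P−Ia = 23339/3588 in
Runoff Q = (P−Ia)²/(P−Ia+S) = (6.505)²/(6.505+1.226) = 544708921/99527532 ≈ 5.473 in

Q = 544708921/99527532 in ≈ 5.473 in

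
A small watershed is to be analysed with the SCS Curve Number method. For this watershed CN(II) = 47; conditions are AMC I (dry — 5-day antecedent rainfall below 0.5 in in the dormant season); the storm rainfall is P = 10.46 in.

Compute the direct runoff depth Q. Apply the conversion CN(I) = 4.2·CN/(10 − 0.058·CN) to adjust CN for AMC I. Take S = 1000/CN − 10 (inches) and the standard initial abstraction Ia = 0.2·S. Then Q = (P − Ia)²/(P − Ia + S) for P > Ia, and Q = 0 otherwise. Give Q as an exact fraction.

Adjust CN=47 to AMC I: 4.2·47/(10 − 0.058·47) → (987/5) ÷ (3637/500) = 98700/3637 ≈ 27.138
S = 1000/(98700/3637) − 10 = 26500/987 in ≈ 26.849 in
Ia = 0.2·(26500/987) = 5300/987 in ≈ 5.370 in
Since P=10.460 > Ia=5.370: effective rainfall P−Ia = 251201/49350 in
Q = (251201/49350)²/((251201/49350) + 26500/987) = (63101942401/2435422500)/(1576201/49350) = 63101942401/77785519350 in ≈ 0.811 in

Q = 63101942401/77785519350 in ≈ 0.811 in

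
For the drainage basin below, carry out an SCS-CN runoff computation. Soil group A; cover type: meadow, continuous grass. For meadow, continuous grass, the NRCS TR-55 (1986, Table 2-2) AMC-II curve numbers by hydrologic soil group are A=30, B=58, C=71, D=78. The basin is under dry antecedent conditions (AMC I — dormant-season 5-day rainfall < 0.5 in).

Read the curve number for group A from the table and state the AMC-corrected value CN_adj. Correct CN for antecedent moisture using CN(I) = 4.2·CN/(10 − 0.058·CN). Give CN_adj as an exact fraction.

NRCS table: meadow, continuous grass, soil group A → CN(II) = 30
Adjust CN=30 to AMC I: 4.2·30/(10 − 0.058·30) → 126 ÷ (413/50) = 900/59 ≈ 15.254

CN_adj = 900/59 ≈ 15.254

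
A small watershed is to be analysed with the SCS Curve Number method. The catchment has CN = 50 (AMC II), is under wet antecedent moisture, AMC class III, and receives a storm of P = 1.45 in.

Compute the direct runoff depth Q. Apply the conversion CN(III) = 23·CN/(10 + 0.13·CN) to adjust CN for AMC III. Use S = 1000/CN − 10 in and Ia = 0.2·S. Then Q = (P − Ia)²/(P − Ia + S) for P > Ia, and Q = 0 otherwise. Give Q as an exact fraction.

Adjust CN=50 to AMC III: 23·50/(10 + 0.13·50) → 1150 ÷ (33/2) = 2300/33 ≈ 69.697
S = 1000/(2300/33) − 10 = 100/23 in ≈ 4.348 in
Ia = 0.2·(100/23) = 20/23 in ≈ 0.870 in
P − Ia = 1.450 − 0.870 = 267/460 ≈ 0.580 in (> 0, runoff occurs)
Q: (267/460)² ÷ (2267/460) = 71289/1042820 in (≈ 0.068 in)

Q = 71289/1042820 in ≈ 0.068 in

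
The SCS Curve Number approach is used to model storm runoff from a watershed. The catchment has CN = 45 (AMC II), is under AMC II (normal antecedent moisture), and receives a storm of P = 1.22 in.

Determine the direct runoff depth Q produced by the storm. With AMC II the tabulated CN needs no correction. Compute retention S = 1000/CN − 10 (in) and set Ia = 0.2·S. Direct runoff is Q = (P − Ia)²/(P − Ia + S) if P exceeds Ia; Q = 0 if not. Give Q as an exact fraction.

Average conditions: CN = 45 (no AMC adjustment).
S = 1000/45 − 10 = 110/9 in ≈ 12.222 in
Ia = 0.2S: 0.2·12.222 = 2.444 in (exactly 22/9)
P = 1.220 ≤ Ia = 2.444 in: entire storm abstracted, Q = 0.

Q = 0 in ≈ 0.000 in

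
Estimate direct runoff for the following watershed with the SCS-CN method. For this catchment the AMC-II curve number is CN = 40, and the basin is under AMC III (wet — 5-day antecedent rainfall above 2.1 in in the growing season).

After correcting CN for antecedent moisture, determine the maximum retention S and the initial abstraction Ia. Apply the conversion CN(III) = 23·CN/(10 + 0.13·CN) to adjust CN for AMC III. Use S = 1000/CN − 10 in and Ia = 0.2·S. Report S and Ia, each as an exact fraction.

S = 150/23 in ≈ 6.522 in; Ia = 30/23 in ≈ 1.304 in

CN(III) from CN(II)=40: (23·40)/(10 + 0.13·40) = 1150/19 ≈ 60.526
Max retention: S = 1000/(1150/19) − 10 = 150/23 in (≈ 6.522 in)
Ia = 0.2S: 0.2·6.522 = 1.304 in (exactly 30/23)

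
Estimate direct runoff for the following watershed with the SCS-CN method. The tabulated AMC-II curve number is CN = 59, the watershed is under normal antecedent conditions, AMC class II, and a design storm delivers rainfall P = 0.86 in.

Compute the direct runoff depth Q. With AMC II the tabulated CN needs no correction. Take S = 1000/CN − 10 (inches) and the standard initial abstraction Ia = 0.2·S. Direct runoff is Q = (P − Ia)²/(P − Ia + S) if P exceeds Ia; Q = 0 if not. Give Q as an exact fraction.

Average conditions: CN = 59 (no AMC adjustment).
Retention S: 1000/CN − 10 with CN=59.000 → S = 410/59 ≈ 6.949 in
Initial abstraction Ia = S/5 = (410/59)/5 = 82/59 ≈ 1.390 in
P = 0.860 ≤ Ia = 1.390 in: entire storm abstracted, Q = 0.

Q = 0 in ≈ 0.000 in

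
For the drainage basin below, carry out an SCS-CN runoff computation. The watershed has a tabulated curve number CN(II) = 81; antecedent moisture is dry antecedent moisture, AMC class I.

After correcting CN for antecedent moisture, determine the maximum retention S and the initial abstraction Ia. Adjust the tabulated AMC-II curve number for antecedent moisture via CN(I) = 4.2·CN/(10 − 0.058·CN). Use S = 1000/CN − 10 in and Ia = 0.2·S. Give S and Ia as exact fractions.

Dry (AMC I): CN(I) = 4.2·81/(10 − 0.058·81) = (1701/5)/(2651/500) = 170100/2651 ≈ 64.164
S = 1000/(170100/2651) − 10 = 9500/1701 in ≈ 5.585 in
Ia = 0.2S: 0.2·5.585 = 1.117 in (exactly 1900/1701)

S = 9500/1701 in ≈ 5.585 in; Ia = 1900/1701 in ≈ 1.117 in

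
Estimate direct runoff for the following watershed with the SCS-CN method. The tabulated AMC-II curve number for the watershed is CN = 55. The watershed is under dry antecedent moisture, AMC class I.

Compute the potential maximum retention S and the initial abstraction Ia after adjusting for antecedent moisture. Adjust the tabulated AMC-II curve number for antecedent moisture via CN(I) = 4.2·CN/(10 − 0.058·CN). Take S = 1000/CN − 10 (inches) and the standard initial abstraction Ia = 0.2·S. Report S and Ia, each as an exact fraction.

CN(I) from CN(II)=55: (4.2·55)/(10 − 0.058·55) = 7700/227 ≈ 33.921
Max retention: S = 1000/(7700/227) − 10 = 1500/77 in (≈ 19.481 in)
Ia = 0.2S: 0.2·19.481 = 3.896 in (exactly 300/77)

S = 1500/77 in ≈ 19.481 in; Ia = 300/77 in ≈ 3.896 in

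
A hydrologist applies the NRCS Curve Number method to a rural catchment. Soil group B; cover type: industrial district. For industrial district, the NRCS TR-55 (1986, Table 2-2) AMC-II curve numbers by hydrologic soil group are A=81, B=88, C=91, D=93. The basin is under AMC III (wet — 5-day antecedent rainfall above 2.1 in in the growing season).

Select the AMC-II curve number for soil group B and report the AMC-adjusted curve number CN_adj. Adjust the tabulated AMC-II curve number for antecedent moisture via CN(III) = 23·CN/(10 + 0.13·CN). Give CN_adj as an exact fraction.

NRCS table: industrial district, soil group B → CN(II) = 88
Adjust CN=88 to AMC III: 23·88/(10 + 0.13·88) → 2024 ÷ (536/25) = 6325/67 ≈ 94.403

CN_adj = 6325/67 ≈ 94.403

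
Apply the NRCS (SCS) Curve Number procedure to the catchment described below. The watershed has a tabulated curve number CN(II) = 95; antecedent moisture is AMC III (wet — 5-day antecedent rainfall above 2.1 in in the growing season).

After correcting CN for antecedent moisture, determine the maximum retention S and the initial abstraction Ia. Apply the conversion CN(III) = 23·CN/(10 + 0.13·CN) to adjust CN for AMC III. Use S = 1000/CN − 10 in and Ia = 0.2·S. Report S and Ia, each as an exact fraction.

S = 100/437 in ≈ 0.229 in; Ia = 20/437 in ≈ 0.046 in

Wet (AMC III): CN(III) = 23·95/(10 + 0.13·95) = 2185/(447/20) = 43700/447 ≈ 97.763
Retention S: 1000/CN − 10 with CN=97.763 → S = 100/437 ≈ 0.229 in
Ia = 0.2S: 0.2·0.229 = 0.046 in (exactly 20/437)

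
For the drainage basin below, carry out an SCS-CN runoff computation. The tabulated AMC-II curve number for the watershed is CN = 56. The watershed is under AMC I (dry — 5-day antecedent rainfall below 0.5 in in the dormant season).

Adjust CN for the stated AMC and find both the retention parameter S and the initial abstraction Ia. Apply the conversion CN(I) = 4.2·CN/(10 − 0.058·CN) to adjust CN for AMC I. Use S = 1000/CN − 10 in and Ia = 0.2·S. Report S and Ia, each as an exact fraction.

S = 2750/147 in ≈ 18.707 in; Ia = 550/147 in ≈ 3.741 in

Adjust CN=56 to AMC I: 4.2·56/(10 − 0.058·56) → (1176/5) ÷ (844/125) = 7350/211 ≈ 34.834
Retention S: 1000/CN − 10 with CN=34.834 → S = 2750/147 ≈ 18.707 in
Ia = 0.2S: 0.2·18.707 = 3.741 in (exactly 550/147)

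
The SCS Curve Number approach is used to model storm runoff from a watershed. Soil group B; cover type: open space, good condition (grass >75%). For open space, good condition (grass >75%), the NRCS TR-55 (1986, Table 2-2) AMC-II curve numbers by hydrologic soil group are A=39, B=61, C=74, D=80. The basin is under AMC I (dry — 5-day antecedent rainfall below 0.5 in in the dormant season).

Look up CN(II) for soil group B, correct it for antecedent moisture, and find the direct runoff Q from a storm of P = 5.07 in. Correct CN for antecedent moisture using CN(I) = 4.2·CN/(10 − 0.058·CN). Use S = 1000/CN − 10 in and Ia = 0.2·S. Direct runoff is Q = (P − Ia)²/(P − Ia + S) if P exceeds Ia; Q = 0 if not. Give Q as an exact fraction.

NRCS table: open space, good condition (grass >75%), soil group B → CN(II) = 61
CN(I) from CN(II)=61: (4.2·61)/(10 − 0.058·61) = 42700/1077 ≈ 39.647
Max retention: S = 1000/(42700/1077) − 10 = 6500/427 in (≈ 15.222 in)
Initial abstraction Ia = S/5 = (6500/427)/5 = 1300/427 ≈ 3.044 in
Excess rainfall: 5.070 − 3.044 = 2.026 in; P > Ia so Q > 0
Q: (86489/42700)² ÷ (736489/42700) = 575411317/2419083100 in (≈ 0.238 in)

Q = 575411317/2419083100 in ≈ 0.238 in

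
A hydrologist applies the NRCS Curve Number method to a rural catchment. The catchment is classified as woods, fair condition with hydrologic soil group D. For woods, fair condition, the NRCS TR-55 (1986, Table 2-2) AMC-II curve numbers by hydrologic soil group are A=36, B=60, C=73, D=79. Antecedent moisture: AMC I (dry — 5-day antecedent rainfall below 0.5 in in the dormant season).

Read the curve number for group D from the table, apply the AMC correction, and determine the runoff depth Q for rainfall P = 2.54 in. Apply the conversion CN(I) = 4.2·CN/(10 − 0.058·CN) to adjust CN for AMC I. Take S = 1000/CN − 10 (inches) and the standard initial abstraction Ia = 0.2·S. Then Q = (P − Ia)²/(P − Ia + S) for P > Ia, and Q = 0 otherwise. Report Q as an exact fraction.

Q = 25331089/118630350 in ≈ 0.214 in

NRCS table: woods, fair condition, soil group D → CN(II) = 79
Adjust CN=79 to AMC I: 4.2·79/(10 − 0.058·79) → (1659/5) ÷ (2709/500) = 7900/129 ≈ 61.240
Max retention: S = 1000/(7900/129) − 10 = 500/79 in (≈ 6.329 in)
Ia = 0.2·(500/79) = 100/79 in ≈ 1.266 in
P − Ia = 2.540 − 1.266 = 5033/3950 ≈ 1.274 in (> 0, runoff occurs)
Runoff Q = (P−Ia)²/(P−Ia+S) = (1.274)²/(1.274+6.329) = 25331089/118630350 ≈ 0.214 in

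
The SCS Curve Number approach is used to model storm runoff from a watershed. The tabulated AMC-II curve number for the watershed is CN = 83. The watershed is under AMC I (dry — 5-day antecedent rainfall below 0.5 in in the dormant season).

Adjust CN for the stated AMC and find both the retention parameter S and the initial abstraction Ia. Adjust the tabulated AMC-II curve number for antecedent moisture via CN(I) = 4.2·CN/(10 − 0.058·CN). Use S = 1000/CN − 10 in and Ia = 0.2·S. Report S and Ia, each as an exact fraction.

Dry (AMC I): CN(I) = 4.2·83/(10 − 0.058·83) = (1743/5)/(2593/500) = 174300/2593 ≈ 67.219
Retention S: 1000/CN − 10 with CN=67.219 → S = 8500/1743 ≈ 4.877 in
Initial abstraction Ia = S/5 = (8500/1743)/5 = 1700/1743 ≈ 0.975 in

S = 8500/1743 in ≈ 4.877 in; Ia = 1700/1743 in ≈ 0.975 in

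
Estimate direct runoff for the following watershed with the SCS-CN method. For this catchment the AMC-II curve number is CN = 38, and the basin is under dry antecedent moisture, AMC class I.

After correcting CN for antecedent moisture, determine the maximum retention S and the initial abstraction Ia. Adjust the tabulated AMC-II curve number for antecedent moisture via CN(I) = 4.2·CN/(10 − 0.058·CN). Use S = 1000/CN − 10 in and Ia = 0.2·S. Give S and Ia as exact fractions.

CN(I) from CN(II)=38: (4.2·38)/(10 − 0.058·38) = 39900/1949 ≈ 20.472
Retention S: 1000/CN − 10 with CN=20.472 → S = 15500/399 ≈ 38.847 in
Ia = 0.2S: 0.2·38.847 = 7.769 in (exactly 3100/399)

S = 15500/399 in ≈ 38.847 in; Ia = 3100/399 in ≈ 7.769 in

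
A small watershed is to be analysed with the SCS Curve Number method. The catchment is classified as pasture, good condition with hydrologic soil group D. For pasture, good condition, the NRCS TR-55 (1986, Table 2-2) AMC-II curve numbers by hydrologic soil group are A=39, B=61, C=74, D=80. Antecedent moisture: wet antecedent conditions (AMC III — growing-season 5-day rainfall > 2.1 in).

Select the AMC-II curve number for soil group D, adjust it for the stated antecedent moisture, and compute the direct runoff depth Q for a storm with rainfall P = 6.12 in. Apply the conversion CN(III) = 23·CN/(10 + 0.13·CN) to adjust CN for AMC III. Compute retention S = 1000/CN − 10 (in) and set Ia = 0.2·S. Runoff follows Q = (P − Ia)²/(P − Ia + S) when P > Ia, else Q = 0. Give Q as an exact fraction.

NRCS table: pasture, good condition, soil group D → CN(II) = 80
CN(III) from CN(II)=80: (23·80)/(10 + 0.13·80) = 4600/51 ≈ 90.196
S = 1000/(4600/51) − 10 = 25/23 in ≈ 1.087 in
Initial abstraction Ia = S/5 = (25/23)/5 = 5/23 ≈ 0.217 in
P − Ia = 6.120 − 0.217 = 3394/575 ≈ 5.903 in (> 0, runoff occurs)
Q = (3394/575)²/((3394/575) + 25/23) = (11519236/330625)/(4019/575) = 11519236/2310925 in ≈ 4.985 in

Q = 11519236/2310925 in ≈ 4.985 in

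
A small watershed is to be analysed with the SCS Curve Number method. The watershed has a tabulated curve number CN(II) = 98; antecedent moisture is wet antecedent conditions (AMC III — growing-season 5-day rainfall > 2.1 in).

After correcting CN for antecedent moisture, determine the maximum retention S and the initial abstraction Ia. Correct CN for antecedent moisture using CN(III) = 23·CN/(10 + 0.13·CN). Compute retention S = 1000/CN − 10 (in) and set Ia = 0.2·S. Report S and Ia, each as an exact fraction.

S = 100/1127 in ≈ 0.089 in; Ia = 20/1127 in ≈ 0.018 in

Wet (AMC III): CN(III) = 23·98/(10 + 0.13·98) = 2254/(1137/50) = 112700/1137 ≈ 99.120
S = 1000/(112700/1137) − 10 = 100/1127 in ≈ 0.089 in
Ia = 0.2·(100/1127) = 20/1127 in ≈ 0.018 in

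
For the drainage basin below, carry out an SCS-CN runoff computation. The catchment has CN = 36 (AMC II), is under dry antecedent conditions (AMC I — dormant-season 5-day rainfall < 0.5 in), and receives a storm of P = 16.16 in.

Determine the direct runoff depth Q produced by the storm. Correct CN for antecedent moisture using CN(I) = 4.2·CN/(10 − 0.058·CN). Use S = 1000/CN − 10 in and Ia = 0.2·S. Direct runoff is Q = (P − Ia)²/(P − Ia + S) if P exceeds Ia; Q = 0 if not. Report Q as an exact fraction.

Q = 330439684/279195525 in ≈ 1.184 in

Adjust CN=36 to AMC I: 4.2·36/(10 − 0.058·36) → (756/5) ÷ (989/125) = 18900/989 ≈ 19.110
Max retention: S = 1000/(18900/989) − 10 = 8000/189 in (≈ 42.328 in)
Ia = 0.2S: 0.2·42.328 = 8.466 in (exactly 1600/189)
Since P=16.160 > Ia=8.466: effective rainfall P−Ia = 36356/4725 in
Q: (36356/4725)² ÷ (236356/4725) = 330439684/279195525 in (≈ 1.184 in)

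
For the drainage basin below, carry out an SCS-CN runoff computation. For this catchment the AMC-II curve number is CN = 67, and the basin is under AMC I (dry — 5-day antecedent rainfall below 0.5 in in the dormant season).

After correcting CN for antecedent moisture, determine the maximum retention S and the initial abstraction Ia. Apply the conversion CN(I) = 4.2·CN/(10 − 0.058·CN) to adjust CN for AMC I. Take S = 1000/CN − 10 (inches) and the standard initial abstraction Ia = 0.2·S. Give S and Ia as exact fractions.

S = 5500/469 in ≈ 11.727 in; Ia = 1100/469 in ≈ 2.345 in

Adjust CN=67 to AMC I: 4.2·67/(10 − 0.058·67) → (1407/5) ÷ (3057/500) = 46900/1019 ≈ 46.026
Max retention: S = 1000/(46900/1019) − 10 = 5500/469 in (≈ 11.727 in)
Ia = 0.2S: 0.2·11.727 = 2.345 in (exactly 1100/469)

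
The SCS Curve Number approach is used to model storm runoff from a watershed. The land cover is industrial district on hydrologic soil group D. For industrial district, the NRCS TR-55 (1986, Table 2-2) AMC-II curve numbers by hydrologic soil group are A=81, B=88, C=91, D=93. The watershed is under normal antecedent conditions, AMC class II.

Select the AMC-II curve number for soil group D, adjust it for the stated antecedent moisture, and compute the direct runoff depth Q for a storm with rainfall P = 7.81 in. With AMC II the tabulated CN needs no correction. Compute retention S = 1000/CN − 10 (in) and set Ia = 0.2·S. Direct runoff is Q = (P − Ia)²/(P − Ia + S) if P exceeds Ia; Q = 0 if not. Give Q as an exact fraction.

NRCS table: industrial district, soil group D → CN(II) = 93
CN(II) = 93; AMC II needs no correction.
Retention S: 1000/CN − 10 with CN=93.000 → S = 70/93 ≈ 0.753 in
Ia = 0.2·(70/93) = 14/93 in ≈ 0.151 in
Excess rainfall: 7.810 − 0.151 = 7.659 in; P > Ia so Q > 0
Runoff Q = (P−Ia)²/(P−Ia+S) = (7.659)²/(7.659+0.753) = 5074140289/727566900 ≈ 6.974 in

Q = 5074140289/727566900 in ≈ 6.974 in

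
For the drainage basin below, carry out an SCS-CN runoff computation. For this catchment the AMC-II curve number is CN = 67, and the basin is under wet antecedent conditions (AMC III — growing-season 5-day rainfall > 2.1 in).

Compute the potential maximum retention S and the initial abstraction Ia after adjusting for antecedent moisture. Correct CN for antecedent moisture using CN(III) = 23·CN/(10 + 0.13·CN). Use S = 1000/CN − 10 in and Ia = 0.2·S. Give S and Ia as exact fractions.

CN(III) from CN(II)=67: (23·67)/(10 + 0.13·67) = 154100/1871 ≈ 82.362
Retention S: 1000/CN − 10 with CN=82.362 → S = 3300/1541 ≈ 2.141 in
Initial abstraction Ia = S/5 = (3300/1541)/5 = 660/1541 ≈ 0.428 in

S = 3300/1541 in ≈ 2.141 in; Ia = 660/1541 in ≈ 0.428 in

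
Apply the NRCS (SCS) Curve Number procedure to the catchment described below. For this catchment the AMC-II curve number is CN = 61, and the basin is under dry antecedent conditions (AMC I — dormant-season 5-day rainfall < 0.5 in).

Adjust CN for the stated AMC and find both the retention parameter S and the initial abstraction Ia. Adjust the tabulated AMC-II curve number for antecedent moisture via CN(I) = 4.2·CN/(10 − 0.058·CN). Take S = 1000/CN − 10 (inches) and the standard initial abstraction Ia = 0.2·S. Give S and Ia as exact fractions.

CN(I) from CN(II)=61: (4.2·61)/(10 − 0.058·61) = 42700/1077 ≈ 39.647
S = 1000/(42700/1077) − 10 = 6500/427 in ≈ 15.222 in
Initial abstraction Ia = S/5 = (6500/427)/5 = 1300/427 ≈ 3.044 in

S = 6500/427 in ≈ 15.222 in; Ia = 1300/427 in ≈ 3.044 in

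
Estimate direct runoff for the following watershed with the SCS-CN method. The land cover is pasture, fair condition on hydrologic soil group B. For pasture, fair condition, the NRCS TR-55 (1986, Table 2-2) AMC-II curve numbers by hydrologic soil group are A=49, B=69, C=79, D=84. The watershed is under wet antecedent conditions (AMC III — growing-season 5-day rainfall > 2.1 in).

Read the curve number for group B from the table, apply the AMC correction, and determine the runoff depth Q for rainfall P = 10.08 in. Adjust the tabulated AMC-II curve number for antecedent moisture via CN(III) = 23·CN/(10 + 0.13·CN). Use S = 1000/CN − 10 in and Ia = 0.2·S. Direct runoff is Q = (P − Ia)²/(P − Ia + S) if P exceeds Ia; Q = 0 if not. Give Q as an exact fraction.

Q = 36945452944/4581708675 in ≈ 8.064 in

NRCS table: pasture, fair condition, soil group B → CN(II) = 69
Adjust CN=69 to AMC III: 23·69/(10 + 0.13·69) → 1587 ÷ (1897/100) = 158700/1897 ≈ 83.658
S = 1000/(158700/1897) − 10 = 3100/1587 in ≈ 1.953 in
Ia = 0.2S: 0.2·1.953 = 0.391 in (exactly 620/1587)
Excess rainfall: 10.080 − 0.391 = 9.689 in; P > Ia so Q > 0
Q = (384424/39675)²/((384424/39675) + 3100/1587) = (147781811776/1574105625)/(461924/39675) = 36945452944/4581708675 in ≈ 8.064 in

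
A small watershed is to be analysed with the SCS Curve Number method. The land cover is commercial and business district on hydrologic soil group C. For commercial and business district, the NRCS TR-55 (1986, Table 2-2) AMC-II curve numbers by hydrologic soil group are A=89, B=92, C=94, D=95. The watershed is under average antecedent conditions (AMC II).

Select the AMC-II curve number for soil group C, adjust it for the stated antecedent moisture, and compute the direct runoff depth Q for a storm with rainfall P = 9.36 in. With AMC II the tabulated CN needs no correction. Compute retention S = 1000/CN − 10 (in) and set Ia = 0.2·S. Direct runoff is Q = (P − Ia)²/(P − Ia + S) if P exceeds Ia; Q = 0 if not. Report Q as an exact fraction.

NRCS table: commercial and business district, soil group C → CN(II) = 94
Average conditions: CN = 94 (no AMC adjustment).
Max retention: S = 1000/94 − 10 = 30/47 in (≈ 0.638 in)
Ia = 0.2·(30/47) = 6/47 in ≈ 0.128 in
Excess rainfall: 9.360 − 0.128 = 9.232 in; P > Ia so Q > 0
Q: (10848/1175)² ÷ (11598/1175) = 19613184/2271275 in (≈ 8.635 in)

Q = 19613184/2271275 in ≈ 8.635 in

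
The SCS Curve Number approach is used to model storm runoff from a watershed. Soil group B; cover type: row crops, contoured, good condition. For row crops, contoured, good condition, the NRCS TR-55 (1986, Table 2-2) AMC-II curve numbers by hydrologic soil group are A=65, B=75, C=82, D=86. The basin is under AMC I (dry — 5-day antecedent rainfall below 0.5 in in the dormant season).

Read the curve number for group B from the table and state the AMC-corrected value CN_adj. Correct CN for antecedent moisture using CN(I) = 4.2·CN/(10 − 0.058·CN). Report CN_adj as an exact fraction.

CN_adj = 6300/113 ≈ 55.752

NRCS table: row crops, contoured, good condition, soil group B → CN(II) = 75
Dry (AMC I): CN(I) = 4.2·75/(10 − 0.058·75) = 315/(113/20) = 6300/113 ≈ 55.752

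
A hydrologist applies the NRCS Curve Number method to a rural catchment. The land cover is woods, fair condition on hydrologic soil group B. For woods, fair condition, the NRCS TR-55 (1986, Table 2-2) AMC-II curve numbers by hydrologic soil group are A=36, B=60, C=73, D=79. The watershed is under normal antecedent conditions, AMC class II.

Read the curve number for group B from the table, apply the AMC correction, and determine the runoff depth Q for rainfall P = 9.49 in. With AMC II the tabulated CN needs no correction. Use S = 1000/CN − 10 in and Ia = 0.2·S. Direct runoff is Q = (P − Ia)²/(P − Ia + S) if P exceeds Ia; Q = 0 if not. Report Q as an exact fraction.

Q = 5987809/1334100 in ≈ 4.488 in

NRCS table: woods, fair condition, soil group B → CN(II) = 60
AMC II — tabulated CN = 60 applies directly.
Max retention: S = 1000/60 − 10 = 20/3 in (≈ 6.667 in)
Ia = 0.2·(20/3) = 4/3 in ≈ 1.333 in
Excess rainfall: 9.490 − 1.333 = 8.157 in; P > Ia so Q > 0
Runoff Q = (P−Ia)²/(P−Ia+S) = (8.157)²/(8.157+6.667) = 5987809/1334100 ≈ 4.488 in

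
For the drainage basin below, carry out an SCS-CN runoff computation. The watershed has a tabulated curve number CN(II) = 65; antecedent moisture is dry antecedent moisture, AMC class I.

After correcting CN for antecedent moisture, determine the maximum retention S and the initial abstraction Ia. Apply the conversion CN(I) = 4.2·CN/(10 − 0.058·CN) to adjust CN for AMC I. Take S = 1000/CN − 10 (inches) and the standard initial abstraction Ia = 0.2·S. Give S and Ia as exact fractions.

CN(I) from CN(II)=65: (4.2·65)/(10 − 0.058·65) = 3900/89 ≈ 43.820
Max retention: S = 1000/(3900/89) − 10 = 500/39 in (≈ 12.821 in)
Ia = 0.2S: 0.2·12.821 = 2.564 in (exactly 100/39)

S = 500/39 in ≈ 12.821 in; Ia = 100/39 in ≈ 2.564 in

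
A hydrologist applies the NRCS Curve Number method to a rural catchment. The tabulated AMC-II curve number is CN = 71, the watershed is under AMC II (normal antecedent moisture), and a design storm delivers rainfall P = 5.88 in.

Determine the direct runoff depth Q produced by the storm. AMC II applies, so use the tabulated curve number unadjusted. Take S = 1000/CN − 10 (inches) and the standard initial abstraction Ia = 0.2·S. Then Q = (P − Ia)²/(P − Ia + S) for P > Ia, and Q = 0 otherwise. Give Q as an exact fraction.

AMC II — tabulated CN = 71 applies directly.
Retention S: 1000/CN − 10 with CN=71.000 → S = 290/71 ≈ 4.085 in
Ia = 0.2S: 0.2·4.085 = 0.817 in (exactly 58/71)
P − Ia = 5.880 − 0.817 = 8987/1775 ≈ 5.063 in (> 0, runoff occurs)
Q: (8987/1775)² ÷ (16237/1775) = 80766169/28820675 in (≈ 2.802 in)

Q = 80766169/28820675 in ≈ 2.802 in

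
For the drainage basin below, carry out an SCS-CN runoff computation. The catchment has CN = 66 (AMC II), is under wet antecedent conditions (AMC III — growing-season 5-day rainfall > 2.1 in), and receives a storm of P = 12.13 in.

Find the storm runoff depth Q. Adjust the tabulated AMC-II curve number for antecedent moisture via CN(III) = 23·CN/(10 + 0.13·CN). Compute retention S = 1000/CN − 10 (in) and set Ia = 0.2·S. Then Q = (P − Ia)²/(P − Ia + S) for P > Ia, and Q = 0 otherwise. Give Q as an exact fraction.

Wet (AMC III): CN(III) = 23·66/(10 + 0.13·66) = 1518/(929/50) = 75900/929 ≈ 81.701
Retention S: 1000/CN − 10 with CN=81.701 → S = 1700/759 ≈ 2.240 in
Ia = 0.2S: 0.2·2.240 = 0.448 in (exactly 340/759)
P − Ia = 12.130 − 0.448 = 886667/75900 ≈ 11.682 in (> 0, runoff occurs)
Q = (886667/75900)²/((886667/75900) + 1700/759) = (786178368889/5760810000)/(1056667/75900) = 786178368889/80201025300 in ≈ 9.803 in

Q = 786178368889/80201025300 in ≈ 9.803 in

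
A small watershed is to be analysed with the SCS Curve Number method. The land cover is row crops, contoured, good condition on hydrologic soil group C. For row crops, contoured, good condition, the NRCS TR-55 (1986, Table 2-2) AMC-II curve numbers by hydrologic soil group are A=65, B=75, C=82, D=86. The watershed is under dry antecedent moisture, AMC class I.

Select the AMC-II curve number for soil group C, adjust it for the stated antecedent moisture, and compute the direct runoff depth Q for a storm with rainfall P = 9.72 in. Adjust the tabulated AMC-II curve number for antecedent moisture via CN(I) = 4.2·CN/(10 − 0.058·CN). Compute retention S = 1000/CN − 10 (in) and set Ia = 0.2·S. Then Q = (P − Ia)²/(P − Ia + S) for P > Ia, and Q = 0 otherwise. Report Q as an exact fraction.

NRCS table: row crops, contoured, good condition, soil group C → CN(II) = 82
Adjust CN=82 to AMC I: 4.2·82/(10 − 0.058·82) → (1722/5) ÷ (1311/250) = 28700/437 ≈ 65.675
Retention S: 1000/CN − 10 with CN=65.675 → S = 1500/287 ≈ 5.226 in
Ia = 0.2S: 0.2·5.226 = 1.045 in (exactly 300/287)
P − Ia = 9.720 − 1.045 = 62241/7175 ≈ 8.675 in (> 0, runoff occurs)
Q = (62241/7175)²/((62241/7175) + 1500/287) = (3873942081/51480625)/(99741/7175) = 1291314027/238547225 in ≈ 5.413 in

Q = 1291314027/238547225 in ≈ 5.413 in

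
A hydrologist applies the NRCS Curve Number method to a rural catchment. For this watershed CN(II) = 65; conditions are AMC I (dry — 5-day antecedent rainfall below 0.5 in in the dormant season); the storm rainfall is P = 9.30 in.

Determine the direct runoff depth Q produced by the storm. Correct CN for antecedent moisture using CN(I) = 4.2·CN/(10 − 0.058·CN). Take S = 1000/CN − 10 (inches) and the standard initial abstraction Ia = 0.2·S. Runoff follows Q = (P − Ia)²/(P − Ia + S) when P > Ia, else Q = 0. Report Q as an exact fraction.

CN(I) from CN(II)=65: (4.2·65)/(10 − 0.058·65) = 3900/89 ≈ 43.820
Max retention: S = 1000/(3900/89) − 10 = 500/39 in (≈ 12.821 in)
Ia = 0.2S: 0.2·12.821 = 2.564 in (exactly 100/39)
P − Ia = 9.300 − 2.564 = 2627/390 ≈ 6.736 in (> 0, runoff occurs)
Q: (2627/390)² ÷ (7627/390) = 6901129/2974530 in (≈ 2.320 in)

Q = 6901129/2974530 in ≈ 2.320 in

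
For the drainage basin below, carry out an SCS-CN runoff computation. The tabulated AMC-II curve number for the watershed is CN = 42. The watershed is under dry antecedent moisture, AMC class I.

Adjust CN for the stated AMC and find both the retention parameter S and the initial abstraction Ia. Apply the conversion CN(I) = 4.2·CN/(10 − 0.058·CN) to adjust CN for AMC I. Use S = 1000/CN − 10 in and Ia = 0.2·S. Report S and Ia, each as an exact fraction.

S = 14500/441 in ≈ 32.880 in; Ia = 2900/441 in ≈ 6.576 in

Adjust CN=42 to AMC I: 4.2·42/(10 − 0.058·42) → (882/5) ÷ (1891/250) = 44100/1891 ≈ 23.321
Max retention: S = 1000/(44100/1891) − 10 = 14500/441 in (≈ 32.880 in)
Ia = 0.2·(14500/441) = 2900/441 in ≈ 6.576 in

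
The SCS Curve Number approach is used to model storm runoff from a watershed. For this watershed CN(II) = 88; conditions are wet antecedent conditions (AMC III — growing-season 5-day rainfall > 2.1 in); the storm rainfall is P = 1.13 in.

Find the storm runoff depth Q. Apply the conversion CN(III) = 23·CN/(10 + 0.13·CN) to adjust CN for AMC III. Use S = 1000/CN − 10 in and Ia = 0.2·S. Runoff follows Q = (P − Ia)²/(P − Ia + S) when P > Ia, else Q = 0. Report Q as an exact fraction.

Wet (AMC III): CN(III) = 23·88/(10 + 0.13·88) = 2024/(536/25) = 6325/67 ≈ 94.403
S = 1000/(6325/67) − 10 = 150/253 in ≈ 0.593 in
Initial abstraction Ia = S/5 = (150/253)/5 = 30/253 ≈ 0.119 in
Excess rainfall: 1.130 − 0.119 = 1.011 in; P > Ia so Q > 0
Q = (25589/25300)²/((25589/25300) + 150/253) = (654796921/640090000)/(40589/25300) = 654796921/1026901700 in ≈ 0.638 in

Q = 654796921/1026901700 in ≈ 0.638 in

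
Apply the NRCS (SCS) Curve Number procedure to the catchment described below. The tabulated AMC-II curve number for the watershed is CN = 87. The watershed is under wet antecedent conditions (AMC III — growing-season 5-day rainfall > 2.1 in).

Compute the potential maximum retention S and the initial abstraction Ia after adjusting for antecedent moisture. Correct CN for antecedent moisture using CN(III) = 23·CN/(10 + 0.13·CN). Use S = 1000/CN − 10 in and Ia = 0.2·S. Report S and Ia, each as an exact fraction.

S = 1300/2001 in ≈ 0.650 in; Ia = 260/2001 in ≈ 0.130 in

CN(III) from CN(II)=87: (23·87)/(10 + 0.13·87) = 200100/2131 ≈ 93.900
S = 1000/(200100/2131) − 10 = 1300/2001 in ≈ 0.650 in
Ia = 0.2·(1300/2001) = 260/2001 in ≈ 0.130 in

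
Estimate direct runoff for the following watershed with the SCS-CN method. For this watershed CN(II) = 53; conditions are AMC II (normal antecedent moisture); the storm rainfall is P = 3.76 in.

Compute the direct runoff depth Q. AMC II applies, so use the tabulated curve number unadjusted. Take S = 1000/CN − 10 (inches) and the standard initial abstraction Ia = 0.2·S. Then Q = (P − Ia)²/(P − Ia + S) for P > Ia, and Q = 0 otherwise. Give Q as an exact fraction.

Q = 73696/202725 in ≈ 0.364 in

AMC II — tabulated CN = 53 applies directly.
S = 1000/53 − 10 = 470/53 in ≈ 8.868 in
Ia = 0.2S: 0.2·8.868 = 1.774 in (exactly 94/53)
Since P=3.760 > Ia=1.774: effective rainfall P−Ia = 2632/1325 in
Q: (2632/1325)² ÷ (14382/1325) = 73696/202725 in (≈ 0.364 in)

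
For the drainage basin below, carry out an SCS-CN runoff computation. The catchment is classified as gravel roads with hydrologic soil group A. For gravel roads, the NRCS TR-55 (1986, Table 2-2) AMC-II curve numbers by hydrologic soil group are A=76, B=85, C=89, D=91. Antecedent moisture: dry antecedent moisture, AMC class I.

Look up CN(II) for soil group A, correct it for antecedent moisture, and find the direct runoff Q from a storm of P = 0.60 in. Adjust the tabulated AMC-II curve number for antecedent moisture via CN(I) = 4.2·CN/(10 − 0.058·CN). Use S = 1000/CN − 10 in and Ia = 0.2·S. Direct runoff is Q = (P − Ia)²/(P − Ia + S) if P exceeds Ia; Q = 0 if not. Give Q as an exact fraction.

NRCS table: gravel roads, soil group A → CN(II) = 76
CN(I) from CN(II)=76: (4.2·76)/(10 − 0.058·76) = 13300/233 ≈ 57.082
Retention S: 1000/CN − 10 with CN=57.082 → S = 1000/133 ≈ 7.519 in
Ia = 0.2·(1000/133) = 200/133 in ≈ 1.504 in
P = 0.600 ≤ Ia = 1.504 in: entire storm abstracted, Q = 0.

Q = 0 in ≈ 0.000 in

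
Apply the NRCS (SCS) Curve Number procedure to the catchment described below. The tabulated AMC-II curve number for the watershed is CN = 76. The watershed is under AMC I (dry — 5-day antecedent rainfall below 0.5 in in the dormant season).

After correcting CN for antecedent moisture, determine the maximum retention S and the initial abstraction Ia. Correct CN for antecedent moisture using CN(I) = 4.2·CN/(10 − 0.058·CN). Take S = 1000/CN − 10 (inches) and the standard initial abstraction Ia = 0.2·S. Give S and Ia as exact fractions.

S = 1000/133 in ≈ 7.519 in; Ia = 200/133 in ≈ 1.504 in

Dry (AMC I): CN(I) = 4.2·76/(10 − 0.058·76) = (1596/5)/(699/125) = 13300/233 ≈ 57.082
Max retention: S = 1000/(13300/233) − 10 = 1000/133 in (≈ 7.519 in)
Initial abstraction Ia = S/5 = (1000/133)/5 = 200/133 ≈ 1.504 in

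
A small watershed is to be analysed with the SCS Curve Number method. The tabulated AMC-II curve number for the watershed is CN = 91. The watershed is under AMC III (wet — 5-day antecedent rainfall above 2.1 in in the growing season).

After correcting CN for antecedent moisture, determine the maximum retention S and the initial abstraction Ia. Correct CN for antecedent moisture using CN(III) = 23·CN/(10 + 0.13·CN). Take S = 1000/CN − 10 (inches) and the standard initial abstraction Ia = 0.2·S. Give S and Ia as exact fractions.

S = 900/2093 in ≈ 0.430 in; Ia = 180/2093 in ≈ 0.086 in

CN(III) from CN(II)=91: (23·91)/(10 + 0.13·91) = 209300/2183 ≈ 95.877
Max retention: S = 1000/(209300/2183) − 10 = 900/2093 in (≈ 0.430 in)
Ia = 0.2S: 0.2·0.430 = 0.086 in (exactly 180/2093)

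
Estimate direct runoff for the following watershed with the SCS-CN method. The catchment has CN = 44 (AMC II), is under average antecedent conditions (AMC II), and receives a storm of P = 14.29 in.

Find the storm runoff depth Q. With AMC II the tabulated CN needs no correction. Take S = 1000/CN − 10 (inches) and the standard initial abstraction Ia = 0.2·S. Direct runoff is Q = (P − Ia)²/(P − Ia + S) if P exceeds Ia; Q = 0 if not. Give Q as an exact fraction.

CN(II) = 44; AMC II needs no correction.
Max retention: S = 1000/44 − 10 = 140/11 in (≈ 12.727 in)
Ia = 0.2·(140/11) = 28/11 in ≈ 2.545 in
Since P=14.290 > Ia=2.545: effective rainfall P−Ia = 12919/1100 in
Q: (12919/1100)² ÷ (26919/1100) = 166900561/29610900 in (≈ 5.636 in)

Q = 166900561/29610900 in ≈ 5.636 in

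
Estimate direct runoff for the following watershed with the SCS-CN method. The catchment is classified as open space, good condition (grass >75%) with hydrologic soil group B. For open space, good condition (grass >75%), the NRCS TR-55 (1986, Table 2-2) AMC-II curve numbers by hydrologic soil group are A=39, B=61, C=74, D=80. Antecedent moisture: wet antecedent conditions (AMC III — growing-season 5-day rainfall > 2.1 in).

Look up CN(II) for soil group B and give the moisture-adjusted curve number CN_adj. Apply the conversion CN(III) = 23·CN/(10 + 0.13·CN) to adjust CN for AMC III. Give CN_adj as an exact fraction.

NRCS table: open space, good condition (grass >75%), soil group B → CN(II) = 61
CN(III) from CN(II)=61: (23·61)/(10 + 0.13·61) = 140300/1793 ≈ 78.249

CN_adj = 140300/1793 ≈ 78.249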